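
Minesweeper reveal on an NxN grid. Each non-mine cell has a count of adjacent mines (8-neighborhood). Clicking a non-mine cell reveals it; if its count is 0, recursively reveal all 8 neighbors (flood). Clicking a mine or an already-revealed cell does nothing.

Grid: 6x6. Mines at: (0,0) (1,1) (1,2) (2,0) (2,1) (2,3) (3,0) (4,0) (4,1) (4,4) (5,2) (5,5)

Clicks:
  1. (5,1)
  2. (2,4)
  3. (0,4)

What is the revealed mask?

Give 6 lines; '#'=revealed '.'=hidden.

Answer: ...###
...###
....##
....##
......
.#....

Derivation:
Click 1 (5,1) count=3: revealed 1 new [(5,1)] -> total=1
Click 2 (2,4) count=1: revealed 1 new [(2,4)] -> total=2
Click 3 (0,4) count=0: revealed 9 new [(0,3) (0,4) (0,5) (1,3) (1,4) (1,5) (2,5) (3,4) (3,5)] -> total=11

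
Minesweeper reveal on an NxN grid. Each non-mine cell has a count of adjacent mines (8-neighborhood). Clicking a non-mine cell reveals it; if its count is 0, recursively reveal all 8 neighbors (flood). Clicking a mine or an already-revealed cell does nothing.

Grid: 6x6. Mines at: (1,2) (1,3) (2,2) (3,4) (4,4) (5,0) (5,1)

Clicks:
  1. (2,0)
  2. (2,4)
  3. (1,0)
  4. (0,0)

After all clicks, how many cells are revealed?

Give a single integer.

Answer: 11

Derivation:
Click 1 (2,0) count=0: revealed 10 new [(0,0) (0,1) (1,0) (1,1) (2,0) (2,1) (3,0) (3,1) (4,0) (4,1)] -> total=10
Click 2 (2,4) count=2: revealed 1 new [(2,4)] -> total=11
Click 3 (1,0) count=0: revealed 0 new [(none)] -> total=11
Click 4 (0,0) count=0: revealed 0 new [(none)] -> total=11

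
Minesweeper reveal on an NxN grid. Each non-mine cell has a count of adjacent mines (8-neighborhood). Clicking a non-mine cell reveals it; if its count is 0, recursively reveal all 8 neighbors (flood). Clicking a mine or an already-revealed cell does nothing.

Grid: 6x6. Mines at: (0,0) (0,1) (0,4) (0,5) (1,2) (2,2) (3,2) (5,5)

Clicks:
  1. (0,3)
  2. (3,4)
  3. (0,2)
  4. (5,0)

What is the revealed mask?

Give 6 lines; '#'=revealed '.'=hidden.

Answer: ..##..
##.###
##.###
##.###
######
#####.

Derivation:
Click 1 (0,3) count=2: revealed 1 new [(0,3)] -> total=1
Click 2 (3,4) count=0: revealed 12 new [(1,3) (1,4) (1,5) (2,3) (2,4) (2,5) (3,3) (3,4) (3,5) (4,3) (4,4) (4,5)] -> total=13
Click 3 (0,2) count=2: revealed 1 new [(0,2)] -> total=14
Click 4 (5,0) count=0: revealed 14 new [(1,0) (1,1) (2,0) (2,1) (3,0) (3,1) (4,0) (4,1) (4,2) (5,0) (5,1) (5,2) (5,3) (5,4)] -> total=28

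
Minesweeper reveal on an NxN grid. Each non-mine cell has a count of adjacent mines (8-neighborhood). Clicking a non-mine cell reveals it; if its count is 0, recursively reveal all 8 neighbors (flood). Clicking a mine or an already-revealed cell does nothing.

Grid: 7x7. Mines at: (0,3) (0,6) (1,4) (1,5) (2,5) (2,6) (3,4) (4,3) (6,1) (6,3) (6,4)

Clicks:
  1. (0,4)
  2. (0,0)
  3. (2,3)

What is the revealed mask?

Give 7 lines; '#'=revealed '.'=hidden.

Click 1 (0,4) count=3: revealed 1 new [(0,4)] -> total=1
Click 2 (0,0) count=0: revealed 21 new [(0,0) (0,1) (0,2) (1,0) (1,1) (1,2) (1,3) (2,0) (2,1) (2,2) (2,3) (3,0) (3,1) (3,2) (3,3) (4,0) (4,1) (4,2) (5,0) (5,1) (5,2)] -> total=22
Click 3 (2,3) count=2: revealed 0 new [(none)] -> total=22

Answer: ###.#..
####...
####...
####...
###....
###....
.......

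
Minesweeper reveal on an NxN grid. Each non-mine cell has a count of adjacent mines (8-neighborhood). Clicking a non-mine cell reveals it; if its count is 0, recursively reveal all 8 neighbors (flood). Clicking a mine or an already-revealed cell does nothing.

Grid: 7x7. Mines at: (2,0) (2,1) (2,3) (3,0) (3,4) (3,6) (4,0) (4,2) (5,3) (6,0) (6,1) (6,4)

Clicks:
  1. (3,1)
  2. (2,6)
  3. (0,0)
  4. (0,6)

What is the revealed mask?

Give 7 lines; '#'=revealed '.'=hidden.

Click 1 (3,1) count=5: revealed 1 new [(3,1)] -> total=1
Click 2 (2,6) count=1: revealed 1 new [(2,6)] -> total=2
Click 3 (0,0) count=0: revealed 16 new [(0,0) (0,1) (0,2) (0,3) (0,4) (0,5) (0,6) (1,0) (1,1) (1,2) (1,3) (1,4) (1,5) (1,6) (2,4) (2,5)] -> total=18
Click 4 (0,6) count=0: revealed 0 new [(none)] -> total=18

Answer: #######
#######
....###
.#.....
.......
.......
.......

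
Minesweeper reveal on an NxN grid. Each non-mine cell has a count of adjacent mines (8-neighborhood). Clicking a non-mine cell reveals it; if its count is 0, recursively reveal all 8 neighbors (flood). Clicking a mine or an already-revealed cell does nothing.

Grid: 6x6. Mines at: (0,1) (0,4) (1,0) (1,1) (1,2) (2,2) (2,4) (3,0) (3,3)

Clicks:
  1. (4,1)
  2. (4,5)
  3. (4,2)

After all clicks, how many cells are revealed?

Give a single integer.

Answer: 14

Derivation:
Click 1 (4,1) count=1: revealed 1 new [(4,1)] -> total=1
Click 2 (4,5) count=0: revealed 13 new [(3,4) (3,5) (4,0) (4,2) (4,3) (4,4) (4,5) (5,0) (5,1) (5,2) (5,3) (5,4) (5,5)] -> total=14
Click 3 (4,2) count=1: revealed 0 new [(none)] -> total=14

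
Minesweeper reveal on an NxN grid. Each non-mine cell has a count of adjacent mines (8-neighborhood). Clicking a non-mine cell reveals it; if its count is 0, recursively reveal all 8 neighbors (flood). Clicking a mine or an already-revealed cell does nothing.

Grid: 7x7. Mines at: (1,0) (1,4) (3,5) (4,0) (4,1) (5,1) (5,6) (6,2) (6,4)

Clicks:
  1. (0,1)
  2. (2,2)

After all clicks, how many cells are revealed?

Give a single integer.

Answer: 20

Derivation:
Click 1 (0,1) count=1: revealed 1 new [(0,1)] -> total=1
Click 2 (2,2) count=0: revealed 19 new [(0,2) (0,3) (1,1) (1,2) (1,3) (2,1) (2,2) (2,3) (2,4) (3,1) (3,2) (3,3) (3,4) (4,2) (4,3) (4,4) (5,2) (5,3) (5,4)] -> total=20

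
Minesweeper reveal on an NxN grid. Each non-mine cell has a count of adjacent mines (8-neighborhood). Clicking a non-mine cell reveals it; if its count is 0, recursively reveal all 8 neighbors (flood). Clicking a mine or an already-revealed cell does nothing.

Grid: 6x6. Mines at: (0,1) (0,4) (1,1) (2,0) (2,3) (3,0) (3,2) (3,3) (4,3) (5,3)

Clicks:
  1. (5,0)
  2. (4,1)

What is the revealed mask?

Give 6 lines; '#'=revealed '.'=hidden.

Answer: ......
......
......
......
###...
###...

Derivation:
Click 1 (5,0) count=0: revealed 6 new [(4,0) (4,1) (4,2) (5,0) (5,1) (5,2)] -> total=6
Click 2 (4,1) count=2: revealed 0 new [(none)] -> total=6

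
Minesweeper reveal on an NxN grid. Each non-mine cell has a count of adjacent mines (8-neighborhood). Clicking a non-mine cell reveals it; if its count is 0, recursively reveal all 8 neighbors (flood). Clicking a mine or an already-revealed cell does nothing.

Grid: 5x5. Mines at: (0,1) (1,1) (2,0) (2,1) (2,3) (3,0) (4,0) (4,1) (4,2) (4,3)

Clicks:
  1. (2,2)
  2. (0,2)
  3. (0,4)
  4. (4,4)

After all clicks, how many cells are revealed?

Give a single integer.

Click 1 (2,2) count=3: revealed 1 new [(2,2)] -> total=1
Click 2 (0,2) count=2: revealed 1 new [(0,2)] -> total=2
Click 3 (0,4) count=0: revealed 5 new [(0,3) (0,4) (1,2) (1,3) (1,4)] -> total=7
Click 4 (4,4) count=1: revealed 1 new [(4,4)] -> total=8

Answer: 8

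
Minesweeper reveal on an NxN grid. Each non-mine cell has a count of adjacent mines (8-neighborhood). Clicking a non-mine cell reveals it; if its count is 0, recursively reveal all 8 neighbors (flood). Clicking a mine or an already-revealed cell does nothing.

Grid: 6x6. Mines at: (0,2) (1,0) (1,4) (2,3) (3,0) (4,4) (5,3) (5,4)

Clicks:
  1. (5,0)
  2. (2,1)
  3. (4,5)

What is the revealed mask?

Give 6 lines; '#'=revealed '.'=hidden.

Click 1 (5,0) count=0: revealed 6 new [(4,0) (4,1) (4,2) (5,0) (5,1) (5,2)] -> total=6
Click 2 (2,1) count=2: revealed 1 new [(2,1)] -> total=7
Click 3 (4,5) count=2: revealed 1 new [(4,5)] -> total=8

Answer: ......
......
.#....
......
###..#
###...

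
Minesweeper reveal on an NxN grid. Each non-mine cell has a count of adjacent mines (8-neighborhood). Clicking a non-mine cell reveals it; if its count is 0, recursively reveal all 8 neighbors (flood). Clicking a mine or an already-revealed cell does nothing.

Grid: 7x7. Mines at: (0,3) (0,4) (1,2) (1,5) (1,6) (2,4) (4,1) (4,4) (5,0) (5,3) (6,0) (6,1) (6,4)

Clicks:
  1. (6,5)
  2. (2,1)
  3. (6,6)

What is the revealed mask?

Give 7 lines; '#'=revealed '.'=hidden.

Click 1 (6,5) count=1: revealed 1 new [(6,5)] -> total=1
Click 2 (2,1) count=1: revealed 1 new [(2,1)] -> total=2
Click 3 (6,6) count=0: revealed 9 new [(2,5) (2,6) (3,5) (3,6) (4,5) (4,6) (5,5) (5,6) (6,6)] -> total=11

Answer: .......
.......
.#...##
.....##
.....##
.....##
.....##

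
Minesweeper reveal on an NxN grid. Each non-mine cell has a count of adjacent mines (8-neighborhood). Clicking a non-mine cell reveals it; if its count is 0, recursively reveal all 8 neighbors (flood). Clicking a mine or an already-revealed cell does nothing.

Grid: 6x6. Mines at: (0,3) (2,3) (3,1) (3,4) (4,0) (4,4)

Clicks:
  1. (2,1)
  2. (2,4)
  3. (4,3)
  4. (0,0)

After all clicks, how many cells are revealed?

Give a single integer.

Answer: 11

Derivation:
Click 1 (2,1) count=1: revealed 1 new [(2,1)] -> total=1
Click 2 (2,4) count=2: revealed 1 new [(2,4)] -> total=2
Click 3 (4,3) count=2: revealed 1 new [(4,3)] -> total=3
Click 4 (0,0) count=0: revealed 8 new [(0,0) (0,1) (0,2) (1,0) (1,1) (1,2) (2,0) (2,2)] -> total=11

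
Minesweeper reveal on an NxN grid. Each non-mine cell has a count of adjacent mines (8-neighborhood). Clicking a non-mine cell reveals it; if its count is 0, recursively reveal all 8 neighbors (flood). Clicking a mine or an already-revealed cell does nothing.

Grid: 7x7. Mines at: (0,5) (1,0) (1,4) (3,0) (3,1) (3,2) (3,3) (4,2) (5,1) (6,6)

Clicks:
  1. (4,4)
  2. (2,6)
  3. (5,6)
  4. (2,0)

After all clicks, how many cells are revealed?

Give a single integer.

Answer: 22

Derivation:
Click 1 (4,4) count=1: revealed 1 new [(4,4)] -> total=1
Click 2 (2,6) count=0: revealed 20 new [(1,5) (1,6) (2,4) (2,5) (2,6) (3,4) (3,5) (3,6) (4,3) (4,5) (4,6) (5,2) (5,3) (5,4) (5,5) (5,6) (6,2) (6,3) (6,4) (6,5)] -> total=21
Click 3 (5,6) count=1: revealed 0 new [(none)] -> total=21
Click 4 (2,0) count=3: revealed 1 new [(2,0)] -> total=22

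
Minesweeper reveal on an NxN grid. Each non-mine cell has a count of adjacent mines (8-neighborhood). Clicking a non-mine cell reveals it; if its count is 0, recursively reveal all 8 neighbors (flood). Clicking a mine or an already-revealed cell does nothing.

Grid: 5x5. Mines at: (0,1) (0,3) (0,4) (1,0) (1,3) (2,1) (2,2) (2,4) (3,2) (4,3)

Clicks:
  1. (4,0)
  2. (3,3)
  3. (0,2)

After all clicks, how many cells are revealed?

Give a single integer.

Click 1 (4,0) count=0: revealed 4 new [(3,0) (3,1) (4,0) (4,1)] -> total=4
Click 2 (3,3) count=4: revealed 1 new [(3,3)] -> total=5
Click 3 (0,2) count=3: revealed 1 new [(0,2)] -> total=6

Answer: 6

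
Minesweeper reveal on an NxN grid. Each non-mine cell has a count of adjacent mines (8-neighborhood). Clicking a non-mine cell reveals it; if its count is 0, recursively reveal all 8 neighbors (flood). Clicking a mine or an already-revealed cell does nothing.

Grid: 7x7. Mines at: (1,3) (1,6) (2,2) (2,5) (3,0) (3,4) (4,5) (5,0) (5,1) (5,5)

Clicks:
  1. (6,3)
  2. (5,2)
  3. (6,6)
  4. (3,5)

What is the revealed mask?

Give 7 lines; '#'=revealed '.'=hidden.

Click 1 (6,3) count=0: revealed 9 new [(4,2) (4,3) (4,4) (5,2) (5,3) (5,4) (6,2) (6,3) (6,4)] -> total=9
Click 2 (5,2) count=1: revealed 0 new [(none)] -> total=9
Click 3 (6,6) count=1: revealed 1 new [(6,6)] -> total=10
Click 4 (3,5) count=3: revealed 1 new [(3,5)] -> total=11

Answer: .......
.......
.......
.....#.
..###..
..###..
..###.#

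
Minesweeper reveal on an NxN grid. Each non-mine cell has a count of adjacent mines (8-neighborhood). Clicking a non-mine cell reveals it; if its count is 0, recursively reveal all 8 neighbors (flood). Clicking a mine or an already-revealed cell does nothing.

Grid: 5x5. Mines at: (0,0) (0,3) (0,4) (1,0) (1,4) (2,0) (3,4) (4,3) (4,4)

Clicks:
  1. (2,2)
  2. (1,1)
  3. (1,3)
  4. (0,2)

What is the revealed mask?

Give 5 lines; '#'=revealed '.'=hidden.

Click 1 (2,2) count=0: revealed 9 new [(1,1) (1,2) (1,3) (2,1) (2,2) (2,3) (3,1) (3,2) (3,3)] -> total=9
Click 2 (1,1) count=3: revealed 0 new [(none)] -> total=9
Click 3 (1,3) count=3: revealed 0 new [(none)] -> total=9
Click 4 (0,2) count=1: revealed 1 new [(0,2)] -> total=10

Answer: ..#..
.###.
.###.
.###.
.....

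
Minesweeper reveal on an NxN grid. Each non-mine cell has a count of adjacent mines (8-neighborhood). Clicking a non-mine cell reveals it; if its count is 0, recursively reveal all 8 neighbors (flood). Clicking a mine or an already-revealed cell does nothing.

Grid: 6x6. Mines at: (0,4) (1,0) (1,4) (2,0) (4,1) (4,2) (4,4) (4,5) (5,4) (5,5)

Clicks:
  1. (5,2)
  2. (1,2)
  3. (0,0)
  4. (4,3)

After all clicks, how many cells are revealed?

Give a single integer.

Answer: 15

Derivation:
Click 1 (5,2) count=2: revealed 1 new [(5,2)] -> total=1
Click 2 (1,2) count=0: revealed 12 new [(0,1) (0,2) (0,3) (1,1) (1,2) (1,3) (2,1) (2,2) (2,3) (3,1) (3,2) (3,3)] -> total=13
Click 3 (0,0) count=1: revealed 1 new [(0,0)] -> total=14
Click 4 (4,3) count=3: revealed 1 new [(4,3)] -> total=15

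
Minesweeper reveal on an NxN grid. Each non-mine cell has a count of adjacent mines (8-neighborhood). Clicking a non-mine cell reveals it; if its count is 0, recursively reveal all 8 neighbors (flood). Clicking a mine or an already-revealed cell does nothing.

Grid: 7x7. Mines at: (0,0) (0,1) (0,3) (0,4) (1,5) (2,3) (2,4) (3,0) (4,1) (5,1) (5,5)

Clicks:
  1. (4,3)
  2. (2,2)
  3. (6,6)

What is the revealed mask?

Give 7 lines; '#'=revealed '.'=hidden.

Answer: .......
.......
..#....
..###..
..###..
..###..
..###.#

Derivation:
Click 1 (4,3) count=0: revealed 12 new [(3,2) (3,3) (3,4) (4,2) (4,3) (4,4) (5,2) (5,3) (5,4) (6,2) (6,3) (6,4)] -> total=12
Click 2 (2,2) count=1: revealed 1 new [(2,2)] -> total=13
Click 3 (6,6) count=1: revealed 1 new [(6,6)] -> total=14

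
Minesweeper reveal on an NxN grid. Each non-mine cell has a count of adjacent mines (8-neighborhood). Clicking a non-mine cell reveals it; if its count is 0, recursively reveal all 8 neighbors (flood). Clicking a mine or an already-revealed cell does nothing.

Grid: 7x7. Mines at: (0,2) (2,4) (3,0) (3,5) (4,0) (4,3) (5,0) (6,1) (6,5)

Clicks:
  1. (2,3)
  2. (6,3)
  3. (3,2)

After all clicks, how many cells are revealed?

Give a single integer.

Answer: 8

Derivation:
Click 1 (2,3) count=1: revealed 1 new [(2,3)] -> total=1
Click 2 (6,3) count=0: revealed 6 new [(5,2) (5,3) (5,4) (6,2) (6,3) (6,4)] -> total=7
Click 3 (3,2) count=1: revealed 1 new [(3,2)] -> total=8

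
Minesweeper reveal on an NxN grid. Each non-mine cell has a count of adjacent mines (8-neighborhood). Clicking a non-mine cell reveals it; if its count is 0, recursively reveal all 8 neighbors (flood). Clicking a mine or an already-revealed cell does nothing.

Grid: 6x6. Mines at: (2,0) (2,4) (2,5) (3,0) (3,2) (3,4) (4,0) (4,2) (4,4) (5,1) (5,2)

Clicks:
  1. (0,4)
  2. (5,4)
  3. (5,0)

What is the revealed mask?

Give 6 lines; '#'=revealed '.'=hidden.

Click 1 (0,4) count=0: revealed 15 new [(0,0) (0,1) (0,2) (0,3) (0,4) (0,5) (1,0) (1,1) (1,2) (1,3) (1,4) (1,5) (2,1) (2,2) (2,3)] -> total=15
Click 2 (5,4) count=1: revealed 1 new [(5,4)] -> total=16
Click 3 (5,0) count=2: revealed 1 new [(5,0)] -> total=17

Answer: ######
######
.###..
......
......
#...#.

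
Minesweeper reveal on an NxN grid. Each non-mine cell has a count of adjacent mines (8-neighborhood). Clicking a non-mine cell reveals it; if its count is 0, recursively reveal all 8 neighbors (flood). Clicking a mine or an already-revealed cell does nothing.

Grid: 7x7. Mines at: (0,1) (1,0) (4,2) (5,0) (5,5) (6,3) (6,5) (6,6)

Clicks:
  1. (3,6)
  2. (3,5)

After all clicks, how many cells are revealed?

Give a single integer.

Answer: 27

Derivation:
Click 1 (3,6) count=0: revealed 27 new [(0,2) (0,3) (0,4) (0,5) (0,6) (1,1) (1,2) (1,3) (1,4) (1,5) (1,6) (2,1) (2,2) (2,3) (2,4) (2,5) (2,6) (3,1) (3,2) (3,3) (3,4) (3,5) (3,6) (4,3) (4,4) (4,5) (4,6)] -> total=27
Click 2 (3,5) count=0: revealed 0 new [(none)] -> total=27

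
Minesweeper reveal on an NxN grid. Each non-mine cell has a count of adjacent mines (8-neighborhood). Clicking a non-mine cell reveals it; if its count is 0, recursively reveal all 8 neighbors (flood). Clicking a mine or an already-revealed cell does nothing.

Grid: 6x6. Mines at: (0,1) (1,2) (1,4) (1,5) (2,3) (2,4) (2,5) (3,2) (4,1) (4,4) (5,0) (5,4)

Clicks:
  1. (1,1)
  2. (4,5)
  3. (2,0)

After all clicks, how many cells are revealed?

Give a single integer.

Click 1 (1,1) count=2: revealed 1 new [(1,1)] -> total=1
Click 2 (4,5) count=2: revealed 1 new [(4,5)] -> total=2
Click 3 (2,0) count=0: revealed 5 new [(1,0) (2,0) (2,1) (3,0) (3,1)] -> total=7

Answer: 7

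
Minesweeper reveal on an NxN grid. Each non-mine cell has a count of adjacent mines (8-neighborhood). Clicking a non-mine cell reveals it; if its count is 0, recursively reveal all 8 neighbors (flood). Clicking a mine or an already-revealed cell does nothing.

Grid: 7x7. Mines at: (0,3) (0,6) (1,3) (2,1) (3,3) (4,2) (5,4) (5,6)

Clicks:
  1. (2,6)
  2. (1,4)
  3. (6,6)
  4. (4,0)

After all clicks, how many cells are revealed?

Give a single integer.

Answer: 25

Derivation:
Click 1 (2,6) count=0: revealed 12 new [(1,4) (1,5) (1,6) (2,4) (2,5) (2,6) (3,4) (3,5) (3,6) (4,4) (4,5) (4,6)] -> total=12
Click 2 (1,4) count=2: revealed 0 new [(none)] -> total=12
Click 3 (6,6) count=1: revealed 1 new [(6,6)] -> total=13
Click 4 (4,0) count=0: revealed 12 new [(3,0) (3,1) (4,0) (4,1) (5,0) (5,1) (5,2) (5,3) (6,0) (6,1) (6,2) (6,3)] -> total=25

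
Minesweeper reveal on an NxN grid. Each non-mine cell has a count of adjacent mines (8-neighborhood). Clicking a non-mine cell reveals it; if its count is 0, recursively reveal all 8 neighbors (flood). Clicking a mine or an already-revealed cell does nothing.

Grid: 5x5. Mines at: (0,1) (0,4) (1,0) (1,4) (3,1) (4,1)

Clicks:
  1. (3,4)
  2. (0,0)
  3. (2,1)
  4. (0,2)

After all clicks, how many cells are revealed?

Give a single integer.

Answer: 12

Derivation:
Click 1 (3,4) count=0: revealed 9 new [(2,2) (2,3) (2,4) (3,2) (3,3) (3,4) (4,2) (4,3) (4,4)] -> total=9
Click 2 (0,0) count=2: revealed 1 new [(0,0)] -> total=10
Click 3 (2,1) count=2: revealed 1 new [(2,1)] -> total=11
Click 4 (0,2) count=1: revealed 1 new [(0,2)] -> total=12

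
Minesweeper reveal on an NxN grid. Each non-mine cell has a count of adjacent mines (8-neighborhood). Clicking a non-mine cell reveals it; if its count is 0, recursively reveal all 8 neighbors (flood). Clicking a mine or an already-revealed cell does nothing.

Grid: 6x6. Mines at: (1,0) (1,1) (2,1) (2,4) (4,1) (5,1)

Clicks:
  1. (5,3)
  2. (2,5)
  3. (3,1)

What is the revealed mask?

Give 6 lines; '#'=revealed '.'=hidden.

Answer: ......
......
.....#
.#####
..####
..####

Derivation:
Click 1 (5,3) count=0: revealed 12 new [(3,2) (3,3) (3,4) (3,5) (4,2) (4,3) (4,4) (4,5) (5,2) (5,3) (5,4) (5,5)] -> total=12
Click 2 (2,5) count=1: revealed 1 new [(2,5)] -> total=13
Click 3 (3,1) count=2: revealed 1 new [(3,1)] -> total=14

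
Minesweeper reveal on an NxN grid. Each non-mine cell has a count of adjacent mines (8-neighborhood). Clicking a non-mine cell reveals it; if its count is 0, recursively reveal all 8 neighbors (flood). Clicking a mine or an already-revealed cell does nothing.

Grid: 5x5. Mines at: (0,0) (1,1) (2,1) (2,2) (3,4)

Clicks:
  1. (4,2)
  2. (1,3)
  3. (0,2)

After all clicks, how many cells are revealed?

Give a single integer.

Click 1 (4,2) count=0: revealed 8 new [(3,0) (3,1) (3,2) (3,3) (4,0) (4,1) (4,2) (4,3)] -> total=8
Click 2 (1,3) count=1: revealed 1 new [(1,3)] -> total=9
Click 3 (0,2) count=1: revealed 1 new [(0,2)] -> total=10

Answer: 10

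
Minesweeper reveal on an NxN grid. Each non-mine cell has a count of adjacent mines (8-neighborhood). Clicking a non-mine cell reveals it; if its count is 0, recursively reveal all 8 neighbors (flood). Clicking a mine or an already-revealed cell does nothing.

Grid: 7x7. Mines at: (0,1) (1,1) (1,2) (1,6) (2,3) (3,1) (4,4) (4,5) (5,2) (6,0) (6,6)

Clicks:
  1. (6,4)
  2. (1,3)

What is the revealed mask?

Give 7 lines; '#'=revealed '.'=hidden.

Answer: .......
...#...
.......
.......
.......
...###.
...###.

Derivation:
Click 1 (6,4) count=0: revealed 6 new [(5,3) (5,4) (5,5) (6,3) (6,4) (6,5)] -> total=6
Click 2 (1,3) count=2: revealed 1 new [(1,3)] -> total=7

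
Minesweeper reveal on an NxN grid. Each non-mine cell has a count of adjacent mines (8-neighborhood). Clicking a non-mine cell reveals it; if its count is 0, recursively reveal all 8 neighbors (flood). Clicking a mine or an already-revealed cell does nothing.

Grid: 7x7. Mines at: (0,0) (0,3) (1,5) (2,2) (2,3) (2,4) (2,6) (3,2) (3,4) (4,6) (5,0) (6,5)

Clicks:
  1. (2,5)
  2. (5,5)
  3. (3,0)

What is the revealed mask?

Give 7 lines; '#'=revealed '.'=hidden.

Answer: .......
##.....
##...#.
##.....
##.....
.....#.
.......

Derivation:
Click 1 (2,5) count=4: revealed 1 new [(2,5)] -> total=1
Click 2 (5,5) count=2: revealed 1 new [(5,5)] -> total=2
Click 3 (3,0) count=0: revealed 8 new [(1,0) (1,1) (2,0) (2,1) (3,0) (3,1) (4,0) (4,1)] -> total=10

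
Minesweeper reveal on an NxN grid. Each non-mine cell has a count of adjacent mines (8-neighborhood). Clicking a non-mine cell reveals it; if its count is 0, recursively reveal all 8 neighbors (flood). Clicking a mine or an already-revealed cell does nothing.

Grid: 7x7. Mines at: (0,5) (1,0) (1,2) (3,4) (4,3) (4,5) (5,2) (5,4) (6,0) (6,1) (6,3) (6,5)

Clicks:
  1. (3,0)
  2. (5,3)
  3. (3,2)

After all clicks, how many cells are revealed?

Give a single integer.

Answer: 12

Derivation:
Click 1 (3,0) count=0: revealed 11 new [(2,0) (2,1) (2,2) (3,0) (3,1) (3,2) (4,0) (4,1) (4,2) (5,0) (5,1)] -> total=11
Click 2 (5,3) count=4: revealed 1 new [(5,3)] -> total=12
Click 3 (3,2) count=1: revealed 0 new [(none)] -> total=12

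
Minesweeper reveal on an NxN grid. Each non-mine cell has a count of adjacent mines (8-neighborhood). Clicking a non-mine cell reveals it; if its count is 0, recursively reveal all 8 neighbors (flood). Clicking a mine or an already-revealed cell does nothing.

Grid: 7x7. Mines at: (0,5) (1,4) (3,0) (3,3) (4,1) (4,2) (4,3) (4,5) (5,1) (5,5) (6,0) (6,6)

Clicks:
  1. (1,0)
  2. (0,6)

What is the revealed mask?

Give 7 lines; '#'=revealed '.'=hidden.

Answer: ####..#
####...
####...
.......
.......
.......
.......

Derivation:
Click 1 (1,0) count=0: revealed 12 new [(0,0) (0,1) (0,2) (0,3) (1,0) (1,1) (1,2) (1,3) (2,0) (2,1) (2,2) (2,3)] -> total=12
Click 2 (0,6) count=1: revealed 1 new [(0,6)] -> total=13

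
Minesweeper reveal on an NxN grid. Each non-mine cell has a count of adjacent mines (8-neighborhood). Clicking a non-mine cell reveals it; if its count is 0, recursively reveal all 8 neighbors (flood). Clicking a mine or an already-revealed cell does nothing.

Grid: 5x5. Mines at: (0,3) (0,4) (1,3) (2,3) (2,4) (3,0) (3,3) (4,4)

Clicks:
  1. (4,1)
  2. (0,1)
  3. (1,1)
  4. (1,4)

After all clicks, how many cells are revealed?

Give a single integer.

Click 1 (4,1) count=1: revealed 1 new [(4,1)] -> total=1
Click 2 (0,1) count=0: revealed 9 new [(0,0) (0,1) (0,2) (1,0) (1,1) (1,2) (2,0) (2,1) (2,2)] -> total=10
Click 3 (1,1) count=0: revealed 0 new [(none)] -> total=10
Click 4 (1,4) count=5: revealed 1 new [(1,4)] -> total=11

Answer: 11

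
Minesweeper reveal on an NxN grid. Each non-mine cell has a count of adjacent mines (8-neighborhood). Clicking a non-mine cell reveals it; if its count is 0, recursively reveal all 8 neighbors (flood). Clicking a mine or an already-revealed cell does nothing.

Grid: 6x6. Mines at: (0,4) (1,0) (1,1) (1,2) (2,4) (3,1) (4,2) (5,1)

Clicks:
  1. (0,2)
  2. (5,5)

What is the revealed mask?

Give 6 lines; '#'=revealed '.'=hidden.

Click 1 (0,2) count=2: revealed 1 new [(0,2)] -> total=1
Click 2 (5,5) count=0: revealed 9 new [(3,3) (3,4) (3,5) (4,3) (4,4) (4,5) (5,3) (5,4) (5,5)] -> total=10

Answer: ..#...
......
......
...###
...###
...###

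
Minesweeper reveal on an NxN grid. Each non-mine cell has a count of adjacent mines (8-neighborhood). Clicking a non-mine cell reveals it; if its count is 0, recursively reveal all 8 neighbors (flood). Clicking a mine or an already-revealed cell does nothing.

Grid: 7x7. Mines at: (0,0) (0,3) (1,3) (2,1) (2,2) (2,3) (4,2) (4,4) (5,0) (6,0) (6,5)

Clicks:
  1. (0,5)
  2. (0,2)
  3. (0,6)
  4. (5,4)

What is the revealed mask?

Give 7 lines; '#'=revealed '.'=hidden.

Answer: ..#.###
....###
....###
....###
.....##
....###
.......

Derivation:
Click 1 (0,5) count=0: revealed 16 new [(0,4) (0,5) (0,6) (1,4) (1,5) (1,6) (2,4) (2,5) (2,6) (3,4) (3,5) (3,6) (4,5) (4,6) (5,5) (5,6)] -> total=16
Click 2 (0,2) count=2: revealed 1 new [(0,2)] -> total=17
Click 3 (0,6) count=0: revealed 0 new [(none)] -> total=17
Click 4 (5,4) count=2: revealed 1 new [(5,4)] -> total=18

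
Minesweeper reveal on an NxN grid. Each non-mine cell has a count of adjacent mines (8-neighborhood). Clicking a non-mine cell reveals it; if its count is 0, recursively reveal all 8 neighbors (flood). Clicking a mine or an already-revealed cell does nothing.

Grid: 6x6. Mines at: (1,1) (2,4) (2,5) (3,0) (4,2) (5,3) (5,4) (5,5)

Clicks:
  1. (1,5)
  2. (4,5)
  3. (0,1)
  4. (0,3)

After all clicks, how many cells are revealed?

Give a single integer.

Answer: 10

Derivation:
Click 1 (1,5) count=2: revealed 1 new [(1,5)] -> total=1
Click 2 (4,5) count=2: revealed 1 new [(4,5)] -> total=2
Click 3 (0,1) count=1: revealed 1 new [(0,1)] -> total=3
Click 4 (0,3) count=0: revealed 7 new [(0,2) (0,3) (0,4) (0,5) (1,2) (1,3) (1,4)] -> total=10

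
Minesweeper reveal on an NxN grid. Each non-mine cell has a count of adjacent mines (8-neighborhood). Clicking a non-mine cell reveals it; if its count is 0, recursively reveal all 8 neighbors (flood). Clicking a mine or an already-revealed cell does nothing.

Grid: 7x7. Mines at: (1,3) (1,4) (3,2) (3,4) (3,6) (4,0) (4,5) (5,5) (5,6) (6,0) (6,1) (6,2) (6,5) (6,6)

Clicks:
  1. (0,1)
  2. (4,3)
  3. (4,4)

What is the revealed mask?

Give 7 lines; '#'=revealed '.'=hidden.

Click 1 (0,1) count=0: revealed 11 new [(0,0) (0,1) (0,2) (1,0) (1,1) (1,2) (2,0) (2,1) (2,2) (3,0) (3,1)] -> total=11
Click 2 (4,3) count=2: revealed 1 new [(4,3)] -> total=12
Click 3 (4,4) count=3: revealed 1 new [(4,4)] -> total=13

Answer: ###....
###....
###....
##.....
...##..
.......
.......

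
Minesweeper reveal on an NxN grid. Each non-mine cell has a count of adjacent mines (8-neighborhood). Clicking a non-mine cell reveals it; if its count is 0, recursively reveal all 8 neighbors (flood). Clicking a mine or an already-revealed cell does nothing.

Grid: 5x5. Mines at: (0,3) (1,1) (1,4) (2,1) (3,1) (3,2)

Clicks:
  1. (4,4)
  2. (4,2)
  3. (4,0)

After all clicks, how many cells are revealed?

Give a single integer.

Click 1 (4,4) count=0: revealed 6 new [(2,3) (2,4) (3,3) (3,4) (4,3) (4,4)] -> total=6
Click 2 (4,2) count=2: revealed 1 new [(4,2)] -> total=7
Click 3 (4,0) count=1: revealed 1 new [(4,0)] -> total=8

Answer: 8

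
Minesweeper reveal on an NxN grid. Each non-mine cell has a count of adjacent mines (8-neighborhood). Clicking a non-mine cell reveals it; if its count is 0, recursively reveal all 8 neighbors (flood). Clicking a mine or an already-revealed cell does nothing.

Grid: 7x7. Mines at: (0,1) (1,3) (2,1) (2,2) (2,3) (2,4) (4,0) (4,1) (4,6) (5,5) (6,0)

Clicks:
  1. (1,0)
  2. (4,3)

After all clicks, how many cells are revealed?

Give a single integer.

Click 1 (1,0) count=2: revealed 1 new [(1,0)] -> total=1
Click 2 (4,3) count=0: revealed 14 new [(3,2) (3,3) (3,4) (4,2) (4,3) (4,4) (5,1) (5,2) (5,3) (5,4) (6,1) (6,2) (6,3) (6,4)] -> total=15

Answer: 15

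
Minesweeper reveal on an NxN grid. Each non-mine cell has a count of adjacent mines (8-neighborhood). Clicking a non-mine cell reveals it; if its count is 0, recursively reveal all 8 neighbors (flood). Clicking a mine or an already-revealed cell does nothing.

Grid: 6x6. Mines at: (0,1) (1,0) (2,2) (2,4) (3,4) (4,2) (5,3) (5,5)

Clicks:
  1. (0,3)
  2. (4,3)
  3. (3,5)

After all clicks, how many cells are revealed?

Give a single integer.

Click 1 (0,3) count=0: revealed 8 new [(0,2) (0,3) (0,4) (0,5) (1,2) (1,3) (1,4) (1,5)] -> total=8
Click 2 (4,3) count=3: revealed 1 new [(4,3)] -> total=9
Click 3 (3,5) count=2: revealed 1 new [(3,5)] -> total=10

Answer: 10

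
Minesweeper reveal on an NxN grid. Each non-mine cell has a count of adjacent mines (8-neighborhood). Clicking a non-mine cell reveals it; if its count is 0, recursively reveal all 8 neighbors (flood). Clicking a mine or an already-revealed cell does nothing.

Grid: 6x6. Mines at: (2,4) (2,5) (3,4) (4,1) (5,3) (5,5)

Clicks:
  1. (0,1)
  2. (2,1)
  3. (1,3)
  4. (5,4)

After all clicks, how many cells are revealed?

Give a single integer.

Click 1 (0,1) count=0: revealed 20 new [(0,0) (0,1) (0,2) (0,3) (0,4) (0,5) (1,0) (1,1) (1,2) (1,3) (1,4) (1,5) (2,0) (2,1) (2,2) (2,3) (3,0) (3,1) (3,2) (3,3)] -> total=20
Click 2 (2,1) count=0: revealed 0 new [(none)] -> total=20
Click 3 (1,3) count=1: revealed 0 new [(none)] -> total=20
Click 4 (5,4) count=2: revealed 1 new [(5,4)] -> total=21

Answer: 21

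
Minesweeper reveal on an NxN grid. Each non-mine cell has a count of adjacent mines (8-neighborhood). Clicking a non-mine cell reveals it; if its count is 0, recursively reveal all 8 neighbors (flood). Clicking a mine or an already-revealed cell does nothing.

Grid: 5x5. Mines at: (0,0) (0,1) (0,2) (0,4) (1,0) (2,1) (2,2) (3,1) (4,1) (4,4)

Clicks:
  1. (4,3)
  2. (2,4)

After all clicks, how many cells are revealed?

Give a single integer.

Click 1 (4,3) count=1: revealed 1 new [(4,3)] -> total=1
Click 2 (2,4) count=0: revealed 6 new [(1,3) (1,4) (2,3) (2,4) (3,3) (3,4)] -> total=7

Answer: 7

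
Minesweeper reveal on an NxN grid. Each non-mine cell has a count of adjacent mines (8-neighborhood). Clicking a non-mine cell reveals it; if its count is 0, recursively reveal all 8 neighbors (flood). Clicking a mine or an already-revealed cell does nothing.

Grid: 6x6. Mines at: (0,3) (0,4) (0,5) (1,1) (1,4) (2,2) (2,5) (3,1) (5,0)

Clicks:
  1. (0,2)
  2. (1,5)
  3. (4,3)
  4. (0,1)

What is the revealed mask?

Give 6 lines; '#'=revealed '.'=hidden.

Click 1 (0,2) count=2: revealed 1 new [(0,2)] -> total=1
Click 2 (1,5) count=4: revealed 1 new [(1,5)] -> total=2
Click 3 (4,3) count=0: revealed 14 new [(3,2) (3,3) (3,4) (3,5) (4,1) (4,2) (4,3) (4,4) (4,5) (5,1) (5,2) (5,3) (5,4) (5,5)] -> total=16
Click 4 (0,1) count=1: revealed 1 new [(0,1)] -> total=17

Answer: .##...
.....#
......
..####
.#####
.#####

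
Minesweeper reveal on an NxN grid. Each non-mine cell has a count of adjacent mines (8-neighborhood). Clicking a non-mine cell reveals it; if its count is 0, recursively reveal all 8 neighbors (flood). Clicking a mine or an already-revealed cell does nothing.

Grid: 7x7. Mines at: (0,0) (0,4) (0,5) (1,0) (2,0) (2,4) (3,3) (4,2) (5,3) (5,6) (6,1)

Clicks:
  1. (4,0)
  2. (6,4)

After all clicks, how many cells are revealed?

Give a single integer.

Answer: 7

Derivation:
Click 1 (4,0) count=0: revealed 6 new [(3,0) (3,1) (4,0) (4,1) (5,0) (5,1)] -> total=6
Click 2 (6,4) count=1: revealed 1 new [(6,4)] -> total=7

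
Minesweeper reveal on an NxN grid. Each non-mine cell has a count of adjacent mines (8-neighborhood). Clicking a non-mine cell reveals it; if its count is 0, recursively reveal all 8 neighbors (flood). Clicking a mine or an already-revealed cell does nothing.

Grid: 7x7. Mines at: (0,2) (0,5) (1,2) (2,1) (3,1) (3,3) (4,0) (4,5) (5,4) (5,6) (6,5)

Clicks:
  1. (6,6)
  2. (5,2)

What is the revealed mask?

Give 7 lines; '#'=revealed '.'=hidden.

Answer: .......
.......
.......
.......
.###...
####...
####..#

Derivation:
Click 1 (6,6) count=2: revealed 1 new [(6,6)] -> total=1
Click 2 (5,2) count=0: revealed 11 new [(4,1) (4,2) (4,3) (5,0) (5,1) (5,2) (5,3) (6,0) (6,1) (6,2) (6,3)] -> total=12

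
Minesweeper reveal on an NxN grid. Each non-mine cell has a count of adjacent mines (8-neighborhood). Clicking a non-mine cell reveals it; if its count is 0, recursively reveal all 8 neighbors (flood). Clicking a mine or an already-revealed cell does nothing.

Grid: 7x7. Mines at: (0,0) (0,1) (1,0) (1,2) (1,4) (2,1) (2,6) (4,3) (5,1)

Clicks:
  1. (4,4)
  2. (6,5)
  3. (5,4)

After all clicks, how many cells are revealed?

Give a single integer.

Click 1 (4,4) count=1: revealed 1 new [(4,4)] -> total=1
Click 2 (6,5) count=0: revealed 15 new [(3,4) (3,5) (3,6) (4,5) (4,6) (5,2) (5,3) (5,4) (5,5) (5,6) (6,2) (6,3) (6,4) (6,5) (6,6)] -> total=16
Click 3 (5,4) count=1: revealed 0 new [(none)] -> total=16

Answer: 16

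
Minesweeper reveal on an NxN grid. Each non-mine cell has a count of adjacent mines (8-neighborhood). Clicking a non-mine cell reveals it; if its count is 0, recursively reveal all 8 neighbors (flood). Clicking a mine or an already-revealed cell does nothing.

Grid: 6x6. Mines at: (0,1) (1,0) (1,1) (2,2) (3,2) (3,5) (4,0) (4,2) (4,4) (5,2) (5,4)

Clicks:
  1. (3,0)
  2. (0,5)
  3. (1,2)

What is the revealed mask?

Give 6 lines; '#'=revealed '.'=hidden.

Click 1 (3,0) count=1: revealed 1 new [(3,0)] -> total=1
Click 2 (0,5) count=0: revealed 11 new [(0,2) (0,3) (0,4) (0,5) (1,2) (1,3) (1,4) (1,5) (2,3) (2,4) (2,5)] -> total=12
Click 3 (1,2) count=3: revealed 0 new [(none)] -> total=12

Answer: ..####
..####
...###
#.....
......
......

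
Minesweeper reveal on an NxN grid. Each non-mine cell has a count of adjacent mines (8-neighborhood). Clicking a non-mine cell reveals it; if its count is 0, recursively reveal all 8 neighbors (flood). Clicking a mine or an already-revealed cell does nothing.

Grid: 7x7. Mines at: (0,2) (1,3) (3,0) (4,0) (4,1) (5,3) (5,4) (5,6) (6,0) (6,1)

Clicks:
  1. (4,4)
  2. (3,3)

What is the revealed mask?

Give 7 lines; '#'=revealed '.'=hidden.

Answer: ....###
....###
..#####
..#####
..#####
.......
.......

Derivation:
Click 1 (4,4) count=2: revealed 1 new [(4,4)] -> total=1
Click 2 (3,3) count=0: revealed 20 new [(0,4) (0,5) (0,6) (1,4) (1,5) (1,6) (2,2) (2,3) (2,4) (2,5) (2,6) (3,2) (3,3) (3,4) (3,5) (3,6) (4,2) (4,3) (4,5) (4,6)] -> total=21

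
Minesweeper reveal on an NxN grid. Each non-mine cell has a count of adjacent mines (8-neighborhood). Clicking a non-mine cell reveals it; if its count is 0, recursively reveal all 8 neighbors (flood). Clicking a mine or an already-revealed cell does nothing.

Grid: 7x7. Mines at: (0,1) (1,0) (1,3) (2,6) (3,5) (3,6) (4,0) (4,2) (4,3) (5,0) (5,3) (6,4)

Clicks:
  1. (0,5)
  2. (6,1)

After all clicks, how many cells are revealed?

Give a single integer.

Click 1 (0,5) count=0: revealed 6 new [(0,4) (0,5) (0,6) (1,4) (1,5) (1,6)] -> total=6
Click 2 (6,1) count=1: revealed 1 new [(6,1)] -> total=7

Answer: 7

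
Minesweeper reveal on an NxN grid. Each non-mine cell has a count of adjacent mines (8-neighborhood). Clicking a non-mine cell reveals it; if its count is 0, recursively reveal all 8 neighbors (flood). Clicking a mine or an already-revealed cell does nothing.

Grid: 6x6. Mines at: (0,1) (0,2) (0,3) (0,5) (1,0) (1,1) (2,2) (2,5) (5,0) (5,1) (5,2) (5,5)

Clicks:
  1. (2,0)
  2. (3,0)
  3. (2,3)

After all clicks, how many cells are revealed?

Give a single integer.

Click 1 (2,0) count=2: revealed 1 new [(2,0)] -> total=1
Click 2 (3,0) count=0: revealed 5 new [(2,1) (3,0) (3,1) (4,0) (4,1)] -> total=6
Click 3 (2,3) count=1: revealed 1 new [(2,3)] -> total=7

Answer: 7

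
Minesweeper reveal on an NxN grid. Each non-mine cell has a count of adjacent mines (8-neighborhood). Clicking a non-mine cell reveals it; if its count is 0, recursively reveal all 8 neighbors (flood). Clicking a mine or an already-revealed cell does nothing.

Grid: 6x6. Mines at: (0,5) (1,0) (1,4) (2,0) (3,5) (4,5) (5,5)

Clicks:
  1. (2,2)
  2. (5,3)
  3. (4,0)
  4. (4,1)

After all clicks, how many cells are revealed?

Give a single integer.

Click 1 (2,2) count=0: revealed 25 new [(0,1) (0,2) (0,3) (1,1) (1,2) (1,3) (2,1) (2,2) (2,3) (2,4) (3,0) (3,1) (3,2) (3,3) (3,4) (4,0) (4,1) (4,2) (4,3) (4,4) (5,0) (5,1) (5,2) (5,3) (5,4)] -> total=25
Click 2 (5,3) count=0: revealed 0 new [(none)] -> total=25
Click 3 (4,0) count=0: revealed 0 new [(none)] -> total=25
Click 4 (4,1) count=0: revealed 0 new [(none)] -> total=25

Answer: 25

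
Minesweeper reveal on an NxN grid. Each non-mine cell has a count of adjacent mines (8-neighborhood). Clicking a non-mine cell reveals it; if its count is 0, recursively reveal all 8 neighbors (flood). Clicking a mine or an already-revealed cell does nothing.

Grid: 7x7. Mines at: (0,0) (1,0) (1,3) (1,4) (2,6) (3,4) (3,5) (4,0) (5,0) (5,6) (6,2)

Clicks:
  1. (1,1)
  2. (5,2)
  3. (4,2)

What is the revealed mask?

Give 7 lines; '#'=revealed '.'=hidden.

Click 1 (1,1) count=2: revealed 1 new [(1,1)] -> total=1
Click 2 (5,2) count=1: revealed 1 new [(5,2)] -> total=2
Click 3 (4,2) count=0: revealed 11 new [(2,1) (2,2) (2,3) (3,1) (3,2) (3,3) (4,1) (4,2) (4,3) (5,1) (5,3)] -> total=13

Answer: .......
.#.....
.###...
.###...
.###...
.###...
.......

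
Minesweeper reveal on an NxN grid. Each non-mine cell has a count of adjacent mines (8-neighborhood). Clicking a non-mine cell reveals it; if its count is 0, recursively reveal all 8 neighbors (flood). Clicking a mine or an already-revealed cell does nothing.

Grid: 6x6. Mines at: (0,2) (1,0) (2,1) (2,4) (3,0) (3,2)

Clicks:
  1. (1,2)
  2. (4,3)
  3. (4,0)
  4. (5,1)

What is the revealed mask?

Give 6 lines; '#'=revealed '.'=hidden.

Answer: ......
..#...
......
...###
######
######

Derivation:
Click 1 (1,2) count=2: revealed 1 new [(1,2)] -> total=1
Click 2 (4,3) count=1: revealed 1 new [(4,3)] -> total=2
Click 3 (4,0) count=1: revealed 1 new [(4,0)] -> total=3
Click 4 (5,1) count=0: revealed 13 new [(3,3) (3,4) (3,5) (4,1) (4,2) (4,4) (4,5) (5,0) (5,1) (5,2) (5,3) (5,4) (5,5)] -> total=16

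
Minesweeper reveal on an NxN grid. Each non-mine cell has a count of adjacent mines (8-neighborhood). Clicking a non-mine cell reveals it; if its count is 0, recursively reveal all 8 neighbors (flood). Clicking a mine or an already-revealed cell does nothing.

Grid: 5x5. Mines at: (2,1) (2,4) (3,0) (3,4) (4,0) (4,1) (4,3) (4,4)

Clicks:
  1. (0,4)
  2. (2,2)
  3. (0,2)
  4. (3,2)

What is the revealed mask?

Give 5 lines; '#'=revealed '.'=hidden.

Click 1 (0,4) count=0: revealed 10 new [(0,0) (0,1) (0,2) (0,3) (0,4) (1,0) (1,1) (1,2) (1,3) (1,4)] -> total=10
Click 2 (2,2) count=1: revealed 1 new [(2,2)] -> total=11
Click 3 (0,2) count=0: revealed 0 new [(none)] -> total=11
Click 4 (3,2) count=3: revealed 1 new [(3,2)] -> total=12

Answer: #####
#####
..#..
..#..
.....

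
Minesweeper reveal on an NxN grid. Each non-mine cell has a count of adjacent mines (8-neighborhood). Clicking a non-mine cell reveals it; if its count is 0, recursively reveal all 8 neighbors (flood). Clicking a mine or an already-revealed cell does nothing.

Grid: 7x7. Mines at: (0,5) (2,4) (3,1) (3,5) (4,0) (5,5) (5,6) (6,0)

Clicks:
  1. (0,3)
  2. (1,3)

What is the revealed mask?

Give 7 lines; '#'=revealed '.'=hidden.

Click 1 (0,3) count=0: revealed 14 new [(0,0) (0,1) (0,2) (0,3) (0,4) (1,0) (1,1) (1,2) (1,3) (1,4) (2,0) (2,1) (2,2) (2,3)] -> total=14
Click 2 (1,3) count=1: revealed 0 new [(none)] -> total=14

Answer: #####..
#####..
####...
.......
.......
.......
.......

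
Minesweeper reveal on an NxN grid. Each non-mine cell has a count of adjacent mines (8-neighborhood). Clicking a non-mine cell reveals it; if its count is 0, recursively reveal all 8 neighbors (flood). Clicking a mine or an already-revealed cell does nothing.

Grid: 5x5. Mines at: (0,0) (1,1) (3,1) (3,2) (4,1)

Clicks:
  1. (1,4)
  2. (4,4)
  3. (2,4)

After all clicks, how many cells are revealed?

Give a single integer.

Answer: 13

Derivation:
Click 1 (1,4) count=0: revealed 13 new [(0,2) (0,3) (0,4) (1,2) (1,3) (1,4) (2,2) (2,3) (2,4) (3,3) (3,4) (4,3) (4,4)] -> total=13
Click 2 (4,4) count=0: revealed 0 new [(none)] -> total=13
Click 3 (2,4) count=0: revealed 0 new [(none)] -> total=13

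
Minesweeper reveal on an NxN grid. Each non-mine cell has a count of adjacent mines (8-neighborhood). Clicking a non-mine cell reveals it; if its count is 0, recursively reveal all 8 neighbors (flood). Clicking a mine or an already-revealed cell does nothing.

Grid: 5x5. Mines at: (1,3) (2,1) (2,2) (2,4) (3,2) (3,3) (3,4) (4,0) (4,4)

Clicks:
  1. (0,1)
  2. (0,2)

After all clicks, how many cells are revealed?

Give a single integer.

Answer: 6

Derivation:
Click 1 (0,1) count=0: revealed 6 new [(0,0) (0,1) (0,2) (1,0) (1,1) (1,2)] -> total=6
Click 2 (0,2) count=1: revealed 0 new [(none)] -> total=6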